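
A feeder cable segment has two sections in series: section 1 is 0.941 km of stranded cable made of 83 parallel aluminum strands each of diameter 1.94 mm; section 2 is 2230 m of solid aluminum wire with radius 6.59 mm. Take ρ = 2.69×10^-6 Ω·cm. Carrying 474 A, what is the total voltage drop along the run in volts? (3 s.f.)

257 V

ρ = 2.69×10^-6 Ω·cm = 2.69×10^-8 Ω·m
Section 1: A_strand = π(9.7000e-04)² = 2.956e-06 m²; R₁ = ρL/(N·A_s) = (2.69×10^-8)(941)/(83×2.956e-06) = 0.1032 Ω
Section 2: A = πr² = π(6.5900e-03 m)² = 1.364e-04 m²
R₂ = (2.69×10^-8)(2230)/(1.364e-04) = 0.4397 Ω
R = R₁ + R₂ = 0.5429 Ω
V = IR = 474 × 0.5429 = 257 V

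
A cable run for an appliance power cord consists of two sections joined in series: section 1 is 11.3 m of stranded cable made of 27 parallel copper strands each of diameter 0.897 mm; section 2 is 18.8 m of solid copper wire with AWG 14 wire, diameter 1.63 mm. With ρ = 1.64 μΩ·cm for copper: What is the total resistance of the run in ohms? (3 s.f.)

0.159 Ω

ρ = 1.64 μΩ·cm = 1.64×10^-8 Ω·m
Section 1: A_strand = π(4.4850e-04)² = 6.319e-07 m²; R₁ = ρL/(N·A_s) = (1.64×10^-8)(11.3)/(27×6.319e-07) = 0.01086 Ω
Section 2: A = π(1.63/2 mm)² = π(8.1500e-04 m)² = 2.087e-06 m²
R₂ = (1.64×10^-8)(18.8)/(2.087e-06) = 0.1478 Ω
R = R₁ + R₂ = 0.159 Ω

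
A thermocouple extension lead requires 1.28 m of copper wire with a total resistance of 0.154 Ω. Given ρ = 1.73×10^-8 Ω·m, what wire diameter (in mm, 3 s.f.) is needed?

A = ρL/R = (1.73×10^-8)(1.28)/(0.154) = 1.438e-07 m²
d = 2√(A/π) = 4.279e-04 m = 0.428 mm

0.428 mm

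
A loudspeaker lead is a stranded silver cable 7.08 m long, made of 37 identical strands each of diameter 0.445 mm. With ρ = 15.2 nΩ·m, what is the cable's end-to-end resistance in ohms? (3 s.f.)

0.0187 Ω

ρ = 15.2 nΩ·m = 1.52×10^-8 Ω·m
A_strand = π(2.2250e-04 m)² = 1.555e-07 m²
R_strand = ρL/A = (1.52×10^-8)(7.08)/(1.555e-07) = 0.6919 Ω
R_total = R_strand/N = 0.6919/37 = 0.0187 Ω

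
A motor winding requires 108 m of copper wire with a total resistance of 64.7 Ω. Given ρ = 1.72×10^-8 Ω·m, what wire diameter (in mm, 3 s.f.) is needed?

A = ρL/R = (1.72×10^-8)(108)/(64.7) = 2.871e-08 m²
d = 2√(A/π) = 1.912e-04 m = 0.191 mm

0.191 mm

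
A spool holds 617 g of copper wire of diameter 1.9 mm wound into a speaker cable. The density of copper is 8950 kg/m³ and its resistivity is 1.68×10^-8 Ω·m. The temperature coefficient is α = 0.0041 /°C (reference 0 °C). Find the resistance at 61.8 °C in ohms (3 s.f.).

0.181 Ω

A = π(d/2)² = π(9.5000e-04 m)² = 2.8353e-06 m²
L = m/(density·A) = 0.617/(8950×2.8353e-06) = 24.31 m
R = ρL/A = (1.68×10^-8)(24.31)/(2.8353e-06) = 0.1441 Ω
R(61.8 °C) = 0.1441 × (1 + 0.0041×61.8) = 0.181 Ω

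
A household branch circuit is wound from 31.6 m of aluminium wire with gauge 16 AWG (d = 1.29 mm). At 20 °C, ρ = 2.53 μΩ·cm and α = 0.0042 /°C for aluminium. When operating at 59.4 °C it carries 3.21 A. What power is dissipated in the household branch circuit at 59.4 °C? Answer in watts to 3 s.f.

7.35 W

ρ = 2.53 μΩ·cm = 2.53×10^-8 Ω·m
A = π(1.29/2 mm)² = π(6.4500e-04 m)² = 1.307e-06 m²
R₍20₎ = ρL/A = (2.53×10^-8)(31.6)/(1.307e-06) = 0.6117 Ω
R₍59.4₎ = R₍20₎(1 + αΔT) = 0.6117 × (1 + 0.0042×39.4) = 0.7129 Ω
P = I²R = (3.21)² × 0.7129 = 7.35 W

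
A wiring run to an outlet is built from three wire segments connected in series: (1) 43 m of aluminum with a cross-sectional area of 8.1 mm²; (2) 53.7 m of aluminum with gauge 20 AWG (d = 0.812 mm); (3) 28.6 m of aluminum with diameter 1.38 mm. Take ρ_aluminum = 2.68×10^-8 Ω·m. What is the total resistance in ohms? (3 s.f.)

Seg 1: A = 8.1 mm² = 8.100e-06 m²
R_1 = (2.68×10^-8)(43)/(8.100e-06) = 0.1423 Ω
Seg 2: A = π(0.812/2 mm)² = π(4.0600e-04 m)² = 5.178e-07 m²
R_2 = (2.68×10^-8)(53.7)/(5.178e-07) = 2.779 Ω
Seg 3: A = π(d/2)² = π(6.9000e-04 m)² = 1.496e-06 m²
R_3 = (2.68×10^-8)(28.6)/(1.496e-06) = 0.5125 Ω
R_total = R_1 + R_2 + R_3 = 3.43 Ω

3.43 Ω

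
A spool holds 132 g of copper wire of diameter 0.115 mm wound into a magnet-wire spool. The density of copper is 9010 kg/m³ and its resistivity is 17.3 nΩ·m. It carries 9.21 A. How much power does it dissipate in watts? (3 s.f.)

ρ = 17.3 nΩ·m = 1.73×10^-8 Ω·m
A = π(d/2)² = π(5.7500e-05 m)² = 1.0387e-08 m²
L = m/(density·A) = 0.132/(9010×1.0387e-08) = 1410 m
R = ρL/A = (1.73×10^-8)(1410)/(1.0387e-08) = 2349 Ω
P = I²R = (9.21)² × 2349 = 1.99×10^5 W

1.99×10^5 W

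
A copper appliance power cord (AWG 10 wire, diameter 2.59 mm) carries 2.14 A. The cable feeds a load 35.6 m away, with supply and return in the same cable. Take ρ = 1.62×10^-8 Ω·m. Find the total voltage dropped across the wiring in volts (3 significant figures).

0.469 V

A = π(2.59/2 mm)² = π(1.2950e-03 m)² = 5.269e-06 m²
Total conductor length (both ways) L = 2 × 35.6 = 71.2 m
R = ρL/A = (1.62×10^-8)(71.2)/(5.269e-06) = 0.2189 Ω
V = IR = 2.14 × 0.2189 = 0.469 V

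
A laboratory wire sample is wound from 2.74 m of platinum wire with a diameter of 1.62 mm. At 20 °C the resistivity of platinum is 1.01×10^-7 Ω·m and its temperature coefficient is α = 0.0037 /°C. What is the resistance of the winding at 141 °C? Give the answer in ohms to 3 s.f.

0.194 Ω

A = π(d/2)² = π(8.1000e-04 m)² = 2.061e-06 m²
R₍20°C₎ = ρL/A = (1.01×10^-7)(2.74)/(2.061e-06) = 0.1343 Ω
R = R₀(1 + αΔT) = 0.1343(1 + 0.0037×121) = 0.194 Ω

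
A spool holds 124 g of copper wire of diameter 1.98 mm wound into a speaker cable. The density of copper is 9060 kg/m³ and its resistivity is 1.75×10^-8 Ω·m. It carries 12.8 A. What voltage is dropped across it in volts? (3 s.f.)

A = π(d/2)² = π(9.9000e-04 m)² = 3.0791e-06 m²
L = m/(density·A) = 0.124/(9060×3.0791e-06) = 4.445 m
R = ρL/A = (1.75×10^-8)(4.445)/(3.0791e-06) = 0.02526 Ω
V = IR = 12.8 × 0.02526 = 0.323 V

0.323 V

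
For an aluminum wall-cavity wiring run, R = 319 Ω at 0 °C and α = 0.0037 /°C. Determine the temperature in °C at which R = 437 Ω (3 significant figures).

100 °C

R = R₀(1 + α(T − T₀)) ⇒ T = T₀ + (R/R₀ − 1)/α
T = 0 + (437/319 − 1)/0.0037 = 0 + (0.3699)/0.0037 = 100 °C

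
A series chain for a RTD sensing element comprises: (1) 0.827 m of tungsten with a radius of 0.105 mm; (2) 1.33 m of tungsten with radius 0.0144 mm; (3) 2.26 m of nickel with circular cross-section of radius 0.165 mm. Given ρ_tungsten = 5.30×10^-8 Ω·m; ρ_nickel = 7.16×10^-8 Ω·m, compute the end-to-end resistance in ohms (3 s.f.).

Seg 1: A = πr² = π(1.0500e-04 m)² = 3.464e-08 m²
R_1 = (5.30×10^-8)(0.827)/(3.464e-08) = 1.265 Ω
Seg 2: A = πr² = π(1.4400e-05 m)² = 6.514e-10 m²
R_2 = (5.30×10^-8)(1.33)/(6.514e-10) = 108.2 Ω
Seg 3: A = πr² = π(1.6500e-04 m)² = 8.553e-08 m²
R_3 = (7.16×10^-8)(2.26)/(8.553e-08) = 1.892 Ω
R_total = R_1 + R_2 + R_3 = 111 Ω

111 Ω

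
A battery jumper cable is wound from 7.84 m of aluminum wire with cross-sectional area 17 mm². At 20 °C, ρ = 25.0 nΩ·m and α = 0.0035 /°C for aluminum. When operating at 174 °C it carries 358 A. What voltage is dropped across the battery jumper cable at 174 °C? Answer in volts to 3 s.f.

6.35 V

ρ = 25.0 nΩ·m = 2.50×10^-8 Ω·m
A = 17 mm² = 1.700e-05 m²
R₍20₎ = ρL/A = (2.50×10^-8)(7.84)/(1.700e-05) = 0.01153 Ω
R₍174₎ = R₍20₎(1 + αΔT) = 0.01153 × (1 + 0.0035×154) = 0.01774 Ω
V = IR = 358 × 0.01774 = 6.35 V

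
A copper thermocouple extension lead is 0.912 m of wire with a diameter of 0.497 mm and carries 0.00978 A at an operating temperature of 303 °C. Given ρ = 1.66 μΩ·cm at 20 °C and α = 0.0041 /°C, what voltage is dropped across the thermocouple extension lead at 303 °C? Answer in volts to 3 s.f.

ρ = 1.66 μΩ·cm = 1.66×10^-8 Ω·m
A = π(d/2)² = π(2.4850e-04 m)² = 1.940e-07 m²
R₍20₎ = ρL/A = (1.66×10^-8)(0.912)/(1.940e-07) = 0.07804 Ω
R₍303₎ = R₍20₎(1 + αΔT) = 0.07804 × (1 + 0.0041×283) = 0.1686 Ω
V = IR = 0.00978 × 0.1686 = 0.00165 V

0.00165 V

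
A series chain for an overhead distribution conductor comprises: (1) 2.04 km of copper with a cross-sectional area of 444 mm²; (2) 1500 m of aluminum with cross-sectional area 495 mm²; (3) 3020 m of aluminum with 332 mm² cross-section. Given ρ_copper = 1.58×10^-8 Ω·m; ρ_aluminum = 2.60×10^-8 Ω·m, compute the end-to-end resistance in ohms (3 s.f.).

Seg 1: A = 444 mm² = 4.440e-04 m²
R_1 = (1.58×10^-8)(2040)/(4.440e-04) = 0.07259 Ω
Seg 2: A = 495 mm² = 4.950e-04 m²
R_2 = (2.60×10^-8)(1500)/(4.950e-04) = 0.07879 Ω
Seg 3: A = 332 mm² = 3.320e-04 m²
R_3 = (2.60×10^-8)(3020)/(3.320e-04) = 0.2365 Ω
R_total = R_1 + R_2 + R_3 = 0.388 Ω

0.388 Ω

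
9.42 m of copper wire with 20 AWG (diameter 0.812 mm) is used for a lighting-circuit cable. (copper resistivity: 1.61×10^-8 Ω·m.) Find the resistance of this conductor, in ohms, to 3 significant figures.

0.293 Ω

A = π(0.812/2 mm)² = π(4.0600e-04 m)² = 5.178e-07 m²
R = ρL/A = (1.61×10^-8)(9.42 m)/(5.178e-07 m²) = 0.293 Ω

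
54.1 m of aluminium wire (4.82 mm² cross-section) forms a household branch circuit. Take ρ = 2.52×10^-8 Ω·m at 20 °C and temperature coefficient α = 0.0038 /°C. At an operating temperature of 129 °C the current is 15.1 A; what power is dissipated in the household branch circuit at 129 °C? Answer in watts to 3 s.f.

91.2 W

A = 4.82 mm² = 4.820e-06 m²
R₍20₎ = ρL/A = (2.52×10^-8)(54.1)/(4.820e-06) = 0.2828 Ω
R₍129₎ = R₍20₎(1 + αΔT) = 0.2828 × (1 + 0.0038×109) = 0.4 Ω
P = I²R = (15.1)² × 0.4 = 91.2 W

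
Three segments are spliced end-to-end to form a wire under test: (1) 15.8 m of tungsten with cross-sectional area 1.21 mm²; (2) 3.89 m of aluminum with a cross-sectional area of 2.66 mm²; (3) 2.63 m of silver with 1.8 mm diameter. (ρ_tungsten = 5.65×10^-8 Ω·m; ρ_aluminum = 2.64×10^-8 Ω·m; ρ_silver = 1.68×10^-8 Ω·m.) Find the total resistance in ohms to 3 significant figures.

0.794 Ω

Seg 1: A = 1.21 mm² = 1.210e-06 m²
R_1 = (5.65×10^-8)(15.8)/(1.210e-06) = 0.7378 Ω
Seg 2: A = 2.66 mm² = 2.660e-06 m²
R_2 = (2.64×10^-8)(3.89)/(2.660e-06) = 0.03861 Ω
Seg 3: A = π(d/2)² = π(9.0000e-04 m)² = 2.545e-06 m²
R_3 = (1.68×10^-8)(2.63)/(2.545e-06) = 0.01736 Ω
R_total = R_1 + R_2 + R_3 = 0.794 Ω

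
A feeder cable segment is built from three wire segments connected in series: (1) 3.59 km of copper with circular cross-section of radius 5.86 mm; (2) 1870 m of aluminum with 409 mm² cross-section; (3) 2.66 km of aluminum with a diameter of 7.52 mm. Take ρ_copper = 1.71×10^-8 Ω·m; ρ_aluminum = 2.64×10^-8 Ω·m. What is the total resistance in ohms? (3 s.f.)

2.27 Ω

Seg 1: A = πr² = π(5.8600e-03 m)² = 1.079e-04 m²
R_1 = (1.71×10^-8)(3590)/(1.079e-04) = 0.569 Ω
Seg 2: A = 409 mm² = 4.090e-04 m²
R_2 = (2.64×10^-8)(1870)/(4.090e-04) = 0.1207 Ω
Seg 3: A = π(d/2)² = π(3.7600e-03 m)² = 4.441e-05 m²
R_3 = (2.64×10^-8)(2660)/(4.441e-05) = 1.581 Ω
R_total = R_1 + R_2 + R_3 = 2.27 Ω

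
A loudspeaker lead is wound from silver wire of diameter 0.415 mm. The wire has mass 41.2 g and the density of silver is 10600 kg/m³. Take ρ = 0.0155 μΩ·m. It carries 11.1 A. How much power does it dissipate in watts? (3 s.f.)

ρ = 0.0155 μΩ·m = 1.55×10^-8 Ω·m
A = π(d/2)² = π(2.0750e-04 m)² = 1.3527e-07 m²
L = m/(density·A) = 0.0412/(10600×1.3527e-07) = 28.73 m
R = ρL/A = (1.55×10^-8)(28.73)/(1.3527e-07) = 3.293 Ω
P = I²R = (11.1)² × 3.293 = 406 W

406 W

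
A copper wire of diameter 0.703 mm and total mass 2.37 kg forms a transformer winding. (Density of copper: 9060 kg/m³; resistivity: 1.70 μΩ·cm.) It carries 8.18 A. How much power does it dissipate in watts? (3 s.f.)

ρ = 1.70 μΩ·cm = 1.70×10^-8 Ω·m
A = π(d/2)² = π(3.5150e-04 m)² = 3.8815e-07 m²
L = m/(density·A) = 2.37/(9060×3.8815e-07) = 673.9 m
R = ρL/A = (1.70×10^-8)(673.9)/(3.8815e-07) = 29.52 Ω
P = I²R = (8.18)² × 29.52 = 1980 W

1980 W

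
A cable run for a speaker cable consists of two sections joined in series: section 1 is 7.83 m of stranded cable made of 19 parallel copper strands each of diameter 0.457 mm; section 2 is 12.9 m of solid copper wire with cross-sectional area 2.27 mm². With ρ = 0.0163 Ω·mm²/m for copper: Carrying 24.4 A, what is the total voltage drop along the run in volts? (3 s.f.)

ρ = 0.0163 Ω·mm²/m = 1.63×10^-8 Ω·m
Section 1: A_strand = π(2.2850e-04)² = 1.640e-07 m²; R₁ = ρL/(N·A_s) = (1.63×10^-8)(7.83)/(19×1.640e-07) = 0.04095 Ω
Section 2: A = 2.27 mm² = 2.270e-06 m²
R₂ = (1.63×10^-8)(12.9)/(2.270e-06) = 0.09263 Ω
R = R₁ + R₂ = 0.1336 Ω
V = IR = 24.4 × 0.1336 = 3.26 V

3.26 V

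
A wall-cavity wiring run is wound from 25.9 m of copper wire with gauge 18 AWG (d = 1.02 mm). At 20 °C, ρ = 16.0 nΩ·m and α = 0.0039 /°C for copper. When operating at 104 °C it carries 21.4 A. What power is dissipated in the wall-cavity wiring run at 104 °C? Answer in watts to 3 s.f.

ρ = 16.0 nΩ·m = 1.60×10^-8 Ω·m
A = π(1.02/2 mm)² = π(5.1000e-04 m)² = 8.171e-07 m²
R₍20₎ = ρL/A = (1.60×10^-8)(25.9)/(8.171e-07) = 0.5071 Ω
R₍104₎ = R₍20₎(1 + αΔT) = 0.5071 × (1 + 0.0039×84) = 0.6733 Ω
P = I²R = (21.4)² × 0.6733 = 308 W

308 W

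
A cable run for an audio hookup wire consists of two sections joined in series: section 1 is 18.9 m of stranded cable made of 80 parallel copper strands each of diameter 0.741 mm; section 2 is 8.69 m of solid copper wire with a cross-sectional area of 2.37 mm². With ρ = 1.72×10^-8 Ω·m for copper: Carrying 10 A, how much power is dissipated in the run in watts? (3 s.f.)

7.25 W

Section 1: A_strand = π(3.7050e-04)² = 4.312e-07 m²; R₁ = ρL/(N·A_s) = (1.72×10^-8)(18.9)/(80×4.312e-07) = 0.009423 Ω
Section 2: A = 2.37 mm² = 2.370e-06 m²
R₂ = (1.72×10^-8)(8.69)/(2.370e-06) = 0.06307 Ω
R = R₁ + R₂ = 0.07249 Ω
P = I²R = (10)² × 0.07249 = 7.25 W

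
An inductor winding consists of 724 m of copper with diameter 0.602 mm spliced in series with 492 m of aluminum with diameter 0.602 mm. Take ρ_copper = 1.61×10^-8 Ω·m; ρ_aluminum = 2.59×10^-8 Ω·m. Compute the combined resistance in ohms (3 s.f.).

Segment 1: A = π(d/2)² = π(3.0100e-04 m)² = 2.846e-07 m²
R₁ = ρL/A = (1.61×10^-8)(724)/(2.846e-07) = 40.95 Ω
R₂ = (2.59×10^-8)(492)/(2.846e-07) = 44.77 Ω
R = R₁ + R₂ = 85.7 Ω

85.7 Ω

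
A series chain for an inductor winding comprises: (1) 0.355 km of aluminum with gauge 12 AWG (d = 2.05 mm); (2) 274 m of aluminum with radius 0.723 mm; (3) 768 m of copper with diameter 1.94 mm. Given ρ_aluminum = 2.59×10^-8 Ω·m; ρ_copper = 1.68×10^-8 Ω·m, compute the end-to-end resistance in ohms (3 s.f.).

Seg 1: A = π(2.05/2 mm)² = π(1.0250e-03 m)² = 3.301e-06 m²
R_1 = (2.59×10^-8)(355)/(3.301e-06) = 2.786 Ω
Seg 2: A = πr² = π(7.2300e-04 m)² = 1.642e-06 m²
R_2 = (2.59×10^-8)(274)/(1.642e-06) = 4.321 Ω
Seg 3: A = π(d/2)² = π(9.7000e-04 m)² = 2.956e-06 m²
R_3 = (1.68×10^-8)(768)/(2.956e-06) = 4.365 Ω
R_total = R_1 + R_2 + R_3 = 11.5 Ω

11.5 Ω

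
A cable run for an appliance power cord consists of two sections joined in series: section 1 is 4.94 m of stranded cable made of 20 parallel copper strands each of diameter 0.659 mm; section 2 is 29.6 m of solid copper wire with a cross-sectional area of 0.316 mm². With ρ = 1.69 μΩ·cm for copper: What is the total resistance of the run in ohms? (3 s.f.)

ρ = 1.69 μΩ·cm = 1.69×10^-8 Ω·m
Section 1: A_strand = π(3.2950e-04)² = 3.411e-07 m²; R₁ = ρL/(N·A_s) = (1.69×10^-8)(4.94)/(20×3.411e-07) = 0.01224 Ω
Section 2: A = 0.316 mm² = 3.160e-07 m²
R₂ = (1.69×10^-8)(29.6)/(3.160e-07) = 1.583 Ω
R = R₁ + R₂ = 1.60 Ω

1.60 Ω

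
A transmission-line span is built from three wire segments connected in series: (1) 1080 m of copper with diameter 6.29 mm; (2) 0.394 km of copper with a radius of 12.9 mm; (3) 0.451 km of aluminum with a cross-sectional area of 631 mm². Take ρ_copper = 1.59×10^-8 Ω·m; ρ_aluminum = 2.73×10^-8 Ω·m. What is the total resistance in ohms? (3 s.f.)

0.584 Ω

Seg 1: A = π(d/2)² = π(3.1450e-03 m)² = 3.107e-05 m²
R_1 = (1.59×10^-8)(1080)/(3.107e-05) = 0.5526 Ω
Seg 2: A = πr² = π(1.2900e-02 m)² = 5.228e-04 m²
R_2 = (1.59×10^-8)(394)/(5.228e-04) = 0.01198 Ω
Seg 3: A = 631 mm² = 6.310e-04 m²
R_3 = (2.73×10^-8)(451)/(6.310e-04) = 0.01951 Ω
R_total = R_1 + R_2 + R_3 = 0.584 Ω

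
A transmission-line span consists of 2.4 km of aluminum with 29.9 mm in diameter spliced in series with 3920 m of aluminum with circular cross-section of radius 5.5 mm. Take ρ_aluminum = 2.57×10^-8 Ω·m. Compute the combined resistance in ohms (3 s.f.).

Segment 1: A = π(d/2)² = π(1.4950e-02 m)² = 7.022e-04 m²
R₁ = ρL/A = (2.57×10^-8)(2400)/(7.022e-04) = 0.08784 Ω
Segment 2: A = πr² = π(5.5000e-03 m)² = 9.503e-05 m²
R₂ = (2.57×10^-8)(3920)/(9.503e-05) = 1.06 Ω
R = R₁ + R₂ = 1.15 Ω

1.15 Ω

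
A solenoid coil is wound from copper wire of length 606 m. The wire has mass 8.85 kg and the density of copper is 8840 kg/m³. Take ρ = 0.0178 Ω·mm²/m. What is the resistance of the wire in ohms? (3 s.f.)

ρ = 0.0178 Ω·mm²/m = 1.78×10^-8 Ω·m
A = m/(density·L) = 8.85/(8840×606) = 1.6520e-06 m²
R = ρL/A = (1.78×10^-8)(606)/(1.6520e-06) = 6.53 Ω

6.53 Ω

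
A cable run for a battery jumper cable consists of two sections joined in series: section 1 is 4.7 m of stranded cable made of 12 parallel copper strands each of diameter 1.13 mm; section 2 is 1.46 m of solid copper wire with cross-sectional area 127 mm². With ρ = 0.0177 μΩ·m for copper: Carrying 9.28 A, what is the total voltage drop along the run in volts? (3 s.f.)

ρ = 0.0177 μΩ·m = 1.77×10^-8 Ω·m
Section 1: A_strand = π(5.6500e-04)² = 1.003e-06 m²; R₁ = ρL/(N·A_s) = (1.77×10^-8)(4.7)/(12×1.003e-06) = 0.006913 Ω
Section 2: A = 127 mm² = 1.270e-04 m²
R₂ = (1.77×10^-8)(1.46)/(1.270e-04) = 2.035×10^-4 Ω
R = R₁ + R₂ = 0.007116 Ω
V = IR = 9.28 × 0.007116 = 0.0660 V

0.0660 V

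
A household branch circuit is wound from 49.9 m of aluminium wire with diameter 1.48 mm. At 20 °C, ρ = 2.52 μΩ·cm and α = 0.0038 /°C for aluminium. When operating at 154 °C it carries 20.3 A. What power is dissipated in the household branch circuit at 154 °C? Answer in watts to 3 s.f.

ρ = 2.52 μΩ·cm = 2.52×10^-8 Ω·m
A = π(d/2)² = π(7.4000e-04 m)² = 1.720e-06 m²
R₍20₎ = ρL/A = (2.52×10^-8)(49.9)/(1.720e-06) = 0.731 Ω
R₍154₎ = R₍20₎(1 + αΔT) = 0.731 × (1 + 0.0038×134) = 1.103 Ω
P = I²R = (20.3)² × 1.103 = 455 W

455 W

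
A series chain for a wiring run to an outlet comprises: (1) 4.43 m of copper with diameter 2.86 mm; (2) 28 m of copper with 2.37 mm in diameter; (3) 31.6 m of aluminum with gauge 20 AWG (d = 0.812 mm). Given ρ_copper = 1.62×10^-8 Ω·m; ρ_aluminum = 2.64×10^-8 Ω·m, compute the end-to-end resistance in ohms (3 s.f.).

1.72 Ω

Seg 1: A = π(d/2)² = π(1.4300e-03 m)² = 6.424e-06 m²
R_1 = (1.62×10^-8)(4.43)/(6.424e-06) = 0.01117 Ω
Seg 2: A = π(d/2)² = π(1.1850e-03 m)² = 4.412e-06 m²
R_2 = (1.62×10^-8)(28)/(4.412e-06) = 0.1028 Ω
Seg 3: A = π(0.812/2 mm)² = π(4.0600e-04 m)² = 5.178e-07 m²
R_3 = (2.64×10^-8)(31.6)/(5.178e-07) = 1.611 Ω
R_total = R_1 + R_2 + R_3 = 1.72 Ω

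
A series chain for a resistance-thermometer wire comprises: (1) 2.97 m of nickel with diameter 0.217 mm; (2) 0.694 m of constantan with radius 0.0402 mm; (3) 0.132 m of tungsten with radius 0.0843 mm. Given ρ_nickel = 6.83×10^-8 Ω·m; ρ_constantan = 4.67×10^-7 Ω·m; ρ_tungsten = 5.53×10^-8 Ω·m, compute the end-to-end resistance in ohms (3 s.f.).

69.6 Ω

Seg 1: A = π(d/2)² = π(1.0850e-04 m)² = 3.698e-08 m²
R_1 = (6.83×10^-8)(2.97)/(3.698e-08) = 5.485 Ω
Seg 2: A = πr² = π(4.0200e-05 m)² = 5.077e-09 m²
R_2 = (4.67×10^-7)(0.694)/(5.077e-09) = 63.84 Ω
Seg 3: A = πr² = π(8.4300e-05 m)² = 2.233e-08 m²
R_3 = (5.53×10^-8)(0.132)/(2.233e-08) = 0.327 Ω
R_total = R_1 + R_2 + R_3 = 69.6 Ω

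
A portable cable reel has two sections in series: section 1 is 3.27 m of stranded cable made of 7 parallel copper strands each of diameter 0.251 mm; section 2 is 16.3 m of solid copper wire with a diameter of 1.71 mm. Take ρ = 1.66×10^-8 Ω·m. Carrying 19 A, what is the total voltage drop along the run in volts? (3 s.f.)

Section 1: A_strand = π(1.2550e-04)² = 4.948e-08 m²; R₁ = ρL/(N·A_s) = (1.66×10^-8)(3.27)/(7×4.948e-08) = 0.1567 Ω
Section 2: A = π(d/2)² = π(8.5500e-04 m)² = 2.297e-06 m²
R₂ = (1.66×10^-8)(16.3)/(2.297e-06) = 0.1178 Ω
R = R₁ + R₂ = 0.2745 Ω
V = IR = 19 × 0.2745 = 5.22 V

5.22 V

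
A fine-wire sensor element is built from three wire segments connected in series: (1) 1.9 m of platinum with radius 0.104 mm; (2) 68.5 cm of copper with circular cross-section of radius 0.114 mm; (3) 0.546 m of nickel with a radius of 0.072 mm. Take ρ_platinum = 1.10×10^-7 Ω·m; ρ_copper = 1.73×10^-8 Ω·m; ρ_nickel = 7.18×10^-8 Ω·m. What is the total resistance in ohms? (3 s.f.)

8.85 Ω

Seg 1: A = πr² = π(1.0400e-04 m)² = 3.398e-08 m²
R_1 = (1.10×10^-7)(1.9)/(3.398e-08) = 6.151 Ω
Seg 2: A = πr² = π(1.1400e-04 m)² = 4.083e-08 m²
R_2 = (1.73×10^-8)(0.685)/(4.083e-08) = 0.2903 Ω
Seg 3: A = πr² = π(7.2000e-05 m)² = 1.629e-08 m²
R_3 = (7.18×10^-8)(0.546)/(1.629e-08) = 2.407 Ω
R_total = R_1 + R_2 + R_3 = 8.85 Ω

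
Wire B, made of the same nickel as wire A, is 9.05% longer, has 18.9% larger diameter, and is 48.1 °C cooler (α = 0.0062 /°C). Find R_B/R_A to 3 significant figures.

R ∝ ρL/d² with ρ ∝ (1+αΔT), so R_B/R_A = (1 + 9.05/100) × (1 + 18.9/100)⁻² × (1 − 0.0062×48.1)
= 1.091 × 0.7074 × 0.7018 = 0.541

0.541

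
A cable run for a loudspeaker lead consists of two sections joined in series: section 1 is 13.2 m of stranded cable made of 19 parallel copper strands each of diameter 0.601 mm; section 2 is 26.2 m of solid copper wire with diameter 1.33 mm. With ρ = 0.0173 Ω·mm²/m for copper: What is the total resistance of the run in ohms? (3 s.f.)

0.369 Ω

ρ = 0.0173 Ω·mm²/m = 1.73×10^-8 Ω·m
Section 1: A_strand = π(3.0050e-04)² = 2.837e-07 m²; R₁ = ρL/(N·A_s) = (1.73×10^-8)(13.2)/(19×2.837e-07) = 0.04237 Ω
Section 2: A = π(d/2)² = π(6.6500e-04 m)² = 1.389e-06 m²
R₂ = (1.73×10^-8)(26.2)/(1.389e-06) = 0.3263 Ω
R = R₁ + R₂ = 0.369 Ω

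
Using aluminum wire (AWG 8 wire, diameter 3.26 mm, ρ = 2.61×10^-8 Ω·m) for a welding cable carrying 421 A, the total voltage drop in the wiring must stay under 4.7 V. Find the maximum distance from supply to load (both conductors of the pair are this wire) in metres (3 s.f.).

A = π(3.26/2 mm)² = π(1.6300e-03 m)² = 8.347e-06 m²
L_max = V_max·A/(2·ρI) = (4.7)(8.347e-06)/(2×2.61×10^-8×421) = 1.79 m

1.79 m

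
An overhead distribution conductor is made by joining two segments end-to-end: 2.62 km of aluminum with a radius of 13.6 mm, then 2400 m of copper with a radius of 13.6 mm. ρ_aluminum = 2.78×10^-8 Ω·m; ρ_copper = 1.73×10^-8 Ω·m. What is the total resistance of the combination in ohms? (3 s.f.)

Segment 1: A = πr² = π(1.3600e-02 m)² = 5.811e-04 m²
R₁ = ρL/A = (2.78×10^-8)(2620)/(5.811e-04) = 0.1253 Ω
R₂ = (1.73×10^-8)(2400)/(5.811e-04) = 0.07145 Ω
R = R₁ + R₂ = 0.197 Ω

0.197 Ω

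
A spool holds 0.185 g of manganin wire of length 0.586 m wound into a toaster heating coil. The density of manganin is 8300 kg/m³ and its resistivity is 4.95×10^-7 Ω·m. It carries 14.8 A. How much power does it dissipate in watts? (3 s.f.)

A = m/(density·L) = 1.850×10^-4/(8300×0.586) = 3.8036e-08 m²
R = ρL/A = (4.95×10^-7)(0.586)/(3.8036e-08) = 7.626 Ω
P = I²R = (14.8)² × 7.626 = 1670 W

1670 W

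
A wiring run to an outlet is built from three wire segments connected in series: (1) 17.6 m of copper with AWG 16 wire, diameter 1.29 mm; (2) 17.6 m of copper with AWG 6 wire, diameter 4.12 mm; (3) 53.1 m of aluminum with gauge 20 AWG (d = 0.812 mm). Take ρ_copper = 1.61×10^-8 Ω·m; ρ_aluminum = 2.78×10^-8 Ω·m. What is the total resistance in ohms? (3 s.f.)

3.09 Ω

Seg 1: A = π(1.29/2 mm)² = π(6.4500e-04 m)² = 1.307e-06 m²
R_1 = (1.61×10^-8)(17.6)/(1.307e-06) = 0.2168 Ω
Seg 2: A = π(4.12/2 mm)² = π(2.0600e-03 m)² = 1.333e-05 m²
R_2 = (1.61×10^-8)(17.6)/(1.333e-05) = 0.02125 Ω
Seg 3: A = π(0.812/2 mm)² = π(4.0600e-04 m)² = 5.178e-07 m²
R_3 = (2.78×10^-8)(53.1)/(5.178e-07) = 2.851 Ω
R_total = R_1 + R_2 + R_3 = 3.09 Ω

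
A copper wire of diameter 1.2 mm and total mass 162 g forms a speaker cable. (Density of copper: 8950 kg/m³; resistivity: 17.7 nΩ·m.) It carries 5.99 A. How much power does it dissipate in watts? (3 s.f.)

8.99 W

ρ = 17.7 nΩ·m = 1.77×10^-8 Ω·m
A = π(d/2)² = π(6.0000e-04 m)² = 1.1310e-06 m²
L = m/(density·A) = 0.162/(8950×1.1310e-06) = 16 m
R = ρL/A = (1.77×10^-8)(16)/(1.1310e-06) = 0.2505 Ω
P = I²R = (5.99)² × 0.2505 = 8.99 W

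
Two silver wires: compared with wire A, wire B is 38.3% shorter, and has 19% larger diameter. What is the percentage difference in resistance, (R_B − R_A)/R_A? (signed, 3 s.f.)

-56.4%

R ∝ L/d², so R_B/R_A = (1 − 38.3/100) × (1 + 19/100)⁻²
= 0.617 × 0.7062 = 0.4357
(R_B − R_A)/R_A = 0.4357 − 1 = -56.4%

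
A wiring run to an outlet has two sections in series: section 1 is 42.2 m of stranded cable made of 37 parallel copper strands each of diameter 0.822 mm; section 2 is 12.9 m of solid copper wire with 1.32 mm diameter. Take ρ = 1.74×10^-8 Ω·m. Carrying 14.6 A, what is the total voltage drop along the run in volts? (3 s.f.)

2.94 V

Section 1: A_strand = π(4.1100e-04)² = 5.307e-07 m²; R₁ = ρL/(N·A_s) = (1.74×10^-8)(42.2)/(37×5.307e-07) = 0.0374 Ω
Section 2: A = π(d/2)² = π(6.6000e-04 m)² = 1.368e-06 m²
R₂ = (1.74×10^-8)(12.9)/(1.368e-06) = 0.164 Ω
R = R₁ + R₂ = 0.2014 Ω
V = IR = 14.6 × 0.2014 = 2.94 V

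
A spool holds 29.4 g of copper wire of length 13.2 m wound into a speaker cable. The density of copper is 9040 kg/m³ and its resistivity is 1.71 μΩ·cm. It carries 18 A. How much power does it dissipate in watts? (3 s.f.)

297 W

ρ = 1.71 μΩ·cm = 1.71×10^-8 Ω·m
A = m/(density·L) = 0.0294/(9040×13.2) = 2.4638e-07 m²
R = ρL/A = (1.71×10^-8)(13.2)/(2.4638e-07) = 0.9161 Ω
P = I²R = (18)² × 0.9161 = 297 W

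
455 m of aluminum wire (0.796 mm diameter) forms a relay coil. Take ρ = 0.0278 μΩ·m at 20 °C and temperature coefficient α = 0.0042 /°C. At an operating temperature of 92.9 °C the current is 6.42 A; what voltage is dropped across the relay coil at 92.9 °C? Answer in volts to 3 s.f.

ρ = 0.0278 μΩ·m = 2.78×10^-8 Ω·m
A = π(d/2)² = π(3.9800e-04 m)² = 4.976e-07 m²
R₍20₎ = ρL/A = (2.78×10^-8)(455)/(4.976e-07) = 25.42 Ω
R₍92.9₎ = R₍20₎(1 + αΔT) = 25.42 × (1 + 0.0042×72.9) = 33.2 Ω
V = IR = 6.42 × 33.2 = 213 V

213 V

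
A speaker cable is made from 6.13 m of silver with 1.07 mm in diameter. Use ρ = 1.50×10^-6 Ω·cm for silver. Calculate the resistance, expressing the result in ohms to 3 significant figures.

ρ = 1.50×10^-6 Ω·cm = 1.50×10^-8 Ω·m
A = π(d/2)² = π(5.3500e-04 m)² = 8.992e-07 m²
R = ρL/A = (1.50×10^-8)(6.13 m)/(8.992e-07 m²) = 0.102 Ω

0.102 Ω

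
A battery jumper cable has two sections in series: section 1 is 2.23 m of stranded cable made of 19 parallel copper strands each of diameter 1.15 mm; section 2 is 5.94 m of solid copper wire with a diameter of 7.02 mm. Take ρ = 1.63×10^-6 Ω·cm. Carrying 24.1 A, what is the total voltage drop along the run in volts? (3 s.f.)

0.105 V

ρ = 1.63×10^-6 Ω·cm = 1.63×10^-8 Ω·m
Section 1: A_strand = π(5.7500e-04)² = 1.039e-06 m²; R₁ = ρL/(N·A_s) = (1.63×10^-8)(2.23)/(19×1.039e-06) = 0.001842 Ω
Section 2: A = π(d/2)² = π(3.5100e-03 m)² = 3.870e-05 m²
R₂ = (1.63×10^-8)(5.94)/(3.870e-05) = 0.002502 Ω
R = R₁ + R₂ = 0.004343 Ω
V = IR = 24.1 × 0.004343 = 0.105 V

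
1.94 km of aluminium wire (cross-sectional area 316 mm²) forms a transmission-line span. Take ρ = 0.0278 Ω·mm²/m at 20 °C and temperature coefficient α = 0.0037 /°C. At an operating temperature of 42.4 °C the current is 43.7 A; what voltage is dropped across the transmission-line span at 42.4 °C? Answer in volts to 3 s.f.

ρ = 0.0278 Ω·mm²/m = 2.78×10^-8 Ω·m
A = 316 mm² = 3.160e-04 m²
R₍20₎ = ρL/A = (2.78×10^-8)(1940)/(3.160e-04) = 0.1707 Ω
R₍42.4₎ = R₍20₎(1 + αΔT) = 0.1707 × (1 + 0.0037×22.4) = 0.1848 Ω
V = IR = 43.7 × 0.1848 = 8.08 V

8.08 V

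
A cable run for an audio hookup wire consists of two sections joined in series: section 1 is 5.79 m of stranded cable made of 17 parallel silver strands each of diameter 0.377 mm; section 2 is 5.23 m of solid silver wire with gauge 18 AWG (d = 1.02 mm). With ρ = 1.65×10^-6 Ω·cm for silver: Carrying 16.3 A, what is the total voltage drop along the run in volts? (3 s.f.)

2.54 V

ρ = 1.65×10^-6 Ω·cm = 1.65×10^-8 Ω·m
Section 1: A_strand = π(1.8850e-04)² = 1.116e-07 m²; R₁ = ρL/(N·A_s) = (1.65×10^-8)(5.79)/(17×1.116e-07) = 0.05034 Ω
Section 2: A = π(1.02/2 mm)² = π(5.1000e-04 m)² = 8.171e-07 m²
R₂ = (1.65×10^-8)(5.23)/(8.171e-07) = 0.1056 Ω
R = R₁ + R₂ = 0.156 Ω
V = IR = 16.3 × 0.156 = 2.54 V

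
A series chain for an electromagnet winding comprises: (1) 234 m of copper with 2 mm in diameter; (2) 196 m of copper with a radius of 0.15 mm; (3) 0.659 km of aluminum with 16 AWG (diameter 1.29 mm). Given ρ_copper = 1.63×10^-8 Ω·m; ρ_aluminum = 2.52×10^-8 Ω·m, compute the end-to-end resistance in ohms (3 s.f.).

Seg 1: A = π(d/2)² = π(1.0000e-03 m)² = 3.142e-06 m²
R_1 = (1.63×10^-8)(234)/(3.142e-06) = 1.214 Ω
Seg 2: A = πr² = π(1.5000e-04 m)² = 7.069e-08 m²
R_2 = (1.63×10^-8)(196)/(7.069e-08) = 45.2 Ω
Seg 3: A = π(1.29/2 mm)² = π(6.4500e-04 m)² = 1.307e-06 m²
R_3 = (2.52×10^-8)(659)/(1.307e-06) = 12.71 Ω
R_total = R_1 + R_2 + R_3 = 59.1 Ω

59.1 Ω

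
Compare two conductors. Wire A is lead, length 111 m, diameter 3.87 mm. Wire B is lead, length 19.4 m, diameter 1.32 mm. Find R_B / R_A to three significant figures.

1.50

R ∝ ρL/d², so R_B/R_A = (L_B/L_A) × (d_A/d_B)²
= (19.4/111) × (3.87/1.32)² = 1.50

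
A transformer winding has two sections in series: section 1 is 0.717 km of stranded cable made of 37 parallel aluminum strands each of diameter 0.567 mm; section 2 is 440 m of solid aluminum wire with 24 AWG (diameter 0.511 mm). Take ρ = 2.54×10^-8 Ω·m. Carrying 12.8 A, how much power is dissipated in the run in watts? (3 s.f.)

9250 W

Section 1: A_strand = π(2.8350e-04)² = 2.525e-07 m²; R₁ = ρL/(N·A_s) = (2.54×10^-8)(717)/(37×2.525e-07) = 1.949 Ω
Section 2: A = π(0.511/2 mm)² = π(2.5550e-04 m)² = 2.051e-07 m²
R₂ = (2.54×10^-8)(440)/(2.051e-07) = 54.49 Ω
R = R₁ + R₂ = 56.44 Ω
P = I²R = (12.8)² × 56.44 = 9250 W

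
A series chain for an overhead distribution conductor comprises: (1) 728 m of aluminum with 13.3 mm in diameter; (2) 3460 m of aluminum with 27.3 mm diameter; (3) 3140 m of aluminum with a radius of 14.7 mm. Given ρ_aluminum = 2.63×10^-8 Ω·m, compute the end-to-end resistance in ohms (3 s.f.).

0.415 Ω

Seg 1: A = π(d/2)² = π(6.6500e-03 m)² = 1.389e-04 m²
R_1 = (2.63×10^-8)(728)/(1.389e-04) = 0.1378 Ω
Seg 2: A = π(d/2)² = π(1.3650e-02 m)² = 5.853e-04 m²
R_2 = (2.63×10^-8)(3460)/(5.853e-04) = 0.1555 Ω
Seg 3: A = πr² = π(1.4700e-02 m)² = 6.789e-04 m²
R_3 = (2.63×10^-8)(3140)/(6.789e-04) = 0.1216 Ω
R_total = R_1 + R_2 + R_3 = 0.415 Ω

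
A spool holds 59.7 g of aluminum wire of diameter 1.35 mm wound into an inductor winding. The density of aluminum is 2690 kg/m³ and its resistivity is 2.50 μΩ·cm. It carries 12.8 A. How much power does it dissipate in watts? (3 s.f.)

44.4 W

ρ = 2.50 μΩ·cm = 2.50×10^-8 Ω·m
A = π(d/2)² = π(6.7500e-04 m)² = 1.4314e-06 m²
L = m/(density·A) = 0.0597/(2690×1.4314e-06) = 15.5 m
R = ρL/A = (2.50×10^-8)(15.5)/(1.4314e-06) = 0.2708 Ω
P = I²R = (12.8)² × 0.2708 = 44.4 W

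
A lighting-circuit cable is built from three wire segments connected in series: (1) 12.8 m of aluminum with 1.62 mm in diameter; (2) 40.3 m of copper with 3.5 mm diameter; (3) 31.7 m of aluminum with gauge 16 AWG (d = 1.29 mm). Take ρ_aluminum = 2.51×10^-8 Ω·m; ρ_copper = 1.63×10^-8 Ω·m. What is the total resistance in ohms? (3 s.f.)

Seg 1: A = π(d/2)² = π(8.1000e-04 m)² = 2.061e-06 m²
R_1 = (2.51×10^-8)(12.8)/(2.061e-06) = 0.1559 Ω
Seg 2: A = π(d/2)² = π(1.7500e-03 m)² = 9.621e-06 m²
R_2 = (1.63×10^-8)(40.3)/(9.621e-06) = 0.06828 Ω
Seg 3: A = π(1.29/2 mm)² = π(6.4500e-04 m)² = 1.307e-06 m²
R_3 = (2.51×10^-8)(31.7)/(1.307e-06) = 0.6088 Ω
R_total = R_1 + R_2 + R_3 = 0.833 Ω

0.833 Ω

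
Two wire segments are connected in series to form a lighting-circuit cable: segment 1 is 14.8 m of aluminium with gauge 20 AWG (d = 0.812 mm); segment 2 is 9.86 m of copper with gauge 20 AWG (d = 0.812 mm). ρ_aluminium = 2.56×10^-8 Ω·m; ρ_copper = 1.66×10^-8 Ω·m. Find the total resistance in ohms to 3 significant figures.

Segment 1: A = π(0.812/2 mm)² = π(4.0600e-04 m)² = 5.178e-07 m²
R₁ = ρL/A = (2.56×10^-8)(14.8)/(5.178e-07) = 0.7316 Ω
R₂ = (1.66×10^-8)(9.86)/(5.178e-07) = 0.3161 Ω
R = R₁ + R₂ = 1.05 Ω

1.05 Ω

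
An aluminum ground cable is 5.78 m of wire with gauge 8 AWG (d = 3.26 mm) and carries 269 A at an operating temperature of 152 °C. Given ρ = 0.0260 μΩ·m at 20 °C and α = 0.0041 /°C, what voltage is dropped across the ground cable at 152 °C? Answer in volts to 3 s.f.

7.46 V

ρ = 0.0260 μΩ·m = 2.60×10^-8 Ω·m
A = π(3.26/2 mm)² = π(1.6300e-03 m)² = 8.347e-06 m²
R₍20₎ = ρL/A = (2.60×10^-8)(5.78)/(8.347e-06) = 0.018 Ω
R₍152₎ = R₍20₎(1 + αΔT) = 0.018 × (1 + 0.0041×132) = 0.02775 Ω
V = IR = 269 × 0.02775 = 7.46 V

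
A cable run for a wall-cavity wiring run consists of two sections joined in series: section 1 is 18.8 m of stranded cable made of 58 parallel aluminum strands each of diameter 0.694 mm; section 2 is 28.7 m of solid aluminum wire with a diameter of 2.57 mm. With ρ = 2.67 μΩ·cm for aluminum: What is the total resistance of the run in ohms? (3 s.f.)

0.171 Ω

ρ = 2.67 μΩ·cm = 2.67×10^-8 Ω·m
Section 1: A_strand = π(3.4700e-04)² = 3.783e-07 m²; R₁ = ρL/(N·A_s) = (2.67×10^-8)(18.8)/(58×3.783e-07) = 0.02288 Ω
Section 2: A = π(d/2)² = π(1.2850e-03 m)² = 5.187e-06 m²
R₂ = (2.67×10^-8)(28.7)/(5.187e-06) = 0.1477 Ω
R = R₁ + R₂ = 0.171 Ω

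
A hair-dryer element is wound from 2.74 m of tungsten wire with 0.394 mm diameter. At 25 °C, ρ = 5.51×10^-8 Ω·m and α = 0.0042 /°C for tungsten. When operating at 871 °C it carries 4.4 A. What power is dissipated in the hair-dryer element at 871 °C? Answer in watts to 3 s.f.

A = π(d/2)² = π(1.9700e-04 m)² = 1.219e-07 m²
R₍25₎ = ρL/A = (5.51×10^-8)(2.74)/(1.219e-07) = 1.238 Ω
R₍871₎ = R₍25₎(1 + αΔT) = 1.238 × (1 + 0.0042×846) = 5.638 Ω
P = I²R = (4.4)² × 5.638 = 109 W

109 W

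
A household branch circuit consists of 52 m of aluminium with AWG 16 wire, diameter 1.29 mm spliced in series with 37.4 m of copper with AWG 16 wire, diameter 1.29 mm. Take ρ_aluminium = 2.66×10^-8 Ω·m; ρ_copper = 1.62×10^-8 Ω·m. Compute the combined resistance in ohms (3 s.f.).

1.52 Ω

Segment 1: A = π(1.29/2 mm)² = π(6.4500e-04 m)² = 1.307e-06 m²
R₁ = ρL/A = (2.66×10^-8)(52)/(1.307e-06) = 1.058 Ω
R₂ = (1.62×10^-8)(37.4)/(1.307e-06) = 0.4636 Ω
R = R₁ + R₂ = 1.52 Ω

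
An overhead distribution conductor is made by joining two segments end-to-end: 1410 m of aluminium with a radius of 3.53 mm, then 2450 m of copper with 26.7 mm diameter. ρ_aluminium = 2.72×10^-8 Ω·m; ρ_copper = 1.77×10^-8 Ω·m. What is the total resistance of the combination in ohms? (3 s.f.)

1.06 Ω

Segment 1: A = πr² = π(3.5300e-03 m)² = 3.915e-05 m²
R₁ = ρL/A = (2.72×10^-8)(1410)/(3.915e-05) = 0.9797 Ω
Segment 2: A = π(d/2)² = π(1.3350e-02 m)² = 5.599e-04 m²
R₂ = (1.77×10^-8)(2450)/(5.599e-04) = 0.07745 Ω
R = R₁ + R₂ = 1.06 Ω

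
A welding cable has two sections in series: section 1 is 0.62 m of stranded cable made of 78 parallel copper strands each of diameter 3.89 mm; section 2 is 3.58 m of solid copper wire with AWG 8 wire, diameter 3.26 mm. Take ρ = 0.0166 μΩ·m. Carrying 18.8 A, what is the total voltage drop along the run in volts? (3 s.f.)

0.134 V

ρ = 0.0166 μΩ·m = 1.66×10^-8 Ω·m
Section 1: A_strand = π(1.9450e-03)² = 1.188e-05 m²; R₁ = ρL/(N·A_s) = (1.66×10^-8)(0.62)/(78×1.188e-05) = 1.110×10^-5 Ω
Section 2: A = π(3.26/2 mm)² = π(1.6300e-03 m)² = 8.347e-06 m²
R₂ = (1.66×10^-8)(3.58)/(8.347e-06) = 0.00712 Ω
R = R₁ + R₂ = 0.007131 Ω
V = IR = 18.8 × 0.007131 = 0.134 V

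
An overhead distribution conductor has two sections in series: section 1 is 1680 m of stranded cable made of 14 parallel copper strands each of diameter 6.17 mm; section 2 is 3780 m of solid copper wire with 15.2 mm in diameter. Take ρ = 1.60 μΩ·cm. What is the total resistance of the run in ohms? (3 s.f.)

ρ = 1.60 μΩ·cm = 1.60×10^-8 Ω·m
Section 1: A_strand = π(3.0850e-03)² = 2.990e-05 m²; R₁ = ρL/(N·A_s) = (1.60×10^-8)(1680)/(14×2.990e-05) = 0.06422 Ω
Section 2: A = π(d/2)² = π(7.6000e-03 m)² = 1.815e-04 m²
R₂ = (1.60×10^-8)(3780)/(1.815e-04) = 0.3333 Ω
R = R₁ + R₂ = 0.398 Ω

0.398 Ω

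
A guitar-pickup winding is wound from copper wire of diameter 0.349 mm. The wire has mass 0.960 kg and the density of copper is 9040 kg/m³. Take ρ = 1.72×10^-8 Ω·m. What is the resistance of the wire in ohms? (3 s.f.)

200 Ω

A = π(d/2)² = π(1.7450e-04 m)² = 9.5662e-08 m²
L = m/(density·A) = 0.96/(9040×9.5662e-08) = 1110 m
R = ρL/A = (1.72×10^-8)(1110)/(9.5662e-08) = 200 Ω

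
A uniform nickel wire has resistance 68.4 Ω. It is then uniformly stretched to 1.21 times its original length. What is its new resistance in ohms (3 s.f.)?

100 Ω

Volume constant ⇒ A' = A/k with k = 1.21. R' = ρ(kL)/(A/k) = k²R.
R' = 1.464 × 68.4 = 100 Ω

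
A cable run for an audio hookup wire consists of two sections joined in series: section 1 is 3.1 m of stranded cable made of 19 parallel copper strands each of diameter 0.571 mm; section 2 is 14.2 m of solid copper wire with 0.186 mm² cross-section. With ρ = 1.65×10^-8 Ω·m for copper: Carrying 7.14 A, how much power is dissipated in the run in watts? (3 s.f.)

Section 1: A_strand = π(2.8550e-04)² = 2.561e-07 m²; R₁ = ρL/(N·A_s) = (1.65×10^-8)(3.1)/(19×2.561e-07) = 0.01051 Ω
Section 2: A = 0.186 mm² = 1.860e-07 m²
R₂ = (1.65×10^-8)(14.2)/(1.860e-07) = 1.26 Ω
R = R₁ + R₂ = 1.27 Ω
P = I²R = (7.14)² × 1.27 = 64.8 W

64.8 W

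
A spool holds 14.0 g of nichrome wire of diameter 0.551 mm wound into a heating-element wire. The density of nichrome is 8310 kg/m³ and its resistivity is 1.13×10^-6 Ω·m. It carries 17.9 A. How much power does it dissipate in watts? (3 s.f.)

10700 W

A = π(d/2)² = π(2.7550e-04 m)² = 2.3845e-07 m²
L = m/(density·A) = 0.014/(8310×2.3845e-07) = 7.065 m
R = ρL/A = (1.13×10^-6)(7.065)/(2.3845e-07) = 33.48 Ω
P = I²R = (17.9)² × 33.48 = 10700 W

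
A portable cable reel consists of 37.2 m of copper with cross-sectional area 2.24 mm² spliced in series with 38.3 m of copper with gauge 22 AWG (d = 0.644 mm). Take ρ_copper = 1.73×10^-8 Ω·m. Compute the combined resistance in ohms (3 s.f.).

2.32 Ω

Segment 1: A = 2.24 mm² = 2.240e-06 m²
R₁ = ρL/A = (1.73×10^-8)(37.2)/(2.240e-06) = 0.2873 Ω
Segment 2: A = π(0.644/2 mm)² = π(3.2200e-04 m)² = 3.257e-07 m²
R₂ = (1.73×10^-8)(38.3)/(3.257e-07) = 2.034 Ω
R = R₁ + R₂ = 2.32 Ω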